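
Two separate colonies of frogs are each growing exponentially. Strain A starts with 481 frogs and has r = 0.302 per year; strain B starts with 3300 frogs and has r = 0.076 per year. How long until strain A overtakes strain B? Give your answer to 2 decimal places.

8.52 years

Set 481·e^(0.302t) = 3300·e^(0.076t).
e^((0.302 − 0.076)t) = 3300/481 → e^(0.226·t) = 6.8607.
0.226·t = ln(6.8607) = 1.9258, so t = 1.9258/0.226 = 8.5213.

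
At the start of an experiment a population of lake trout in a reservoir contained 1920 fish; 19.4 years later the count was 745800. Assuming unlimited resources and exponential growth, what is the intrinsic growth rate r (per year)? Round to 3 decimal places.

From N(t) = N₀·e^(rt): e^(r·19.4) = 745800/1920 = 388.44.
r·19.4 = ln(388.44) = 5.9621, so r = 5.9621/19.4 = 0.30733.

0.307 per year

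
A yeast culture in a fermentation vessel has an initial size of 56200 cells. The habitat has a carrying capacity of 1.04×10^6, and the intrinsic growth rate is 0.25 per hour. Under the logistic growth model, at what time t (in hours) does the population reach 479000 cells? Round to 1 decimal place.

10.8 hours

A = (K − N₀)/N₀ = (1.04×10^6 − 56200)/56200 = 17.505.
Solve 1.04×10^6/(1 + 17.505·e^(−0.25t)) = 479000: 1 + 17.505·e^(−0.25t) = 2.1712, so e^(−0.25t) = 0.0669047.
−0.25·t = ln(0.0669047) = -2.7045, so t = 2.7045/0.25 = 10.818.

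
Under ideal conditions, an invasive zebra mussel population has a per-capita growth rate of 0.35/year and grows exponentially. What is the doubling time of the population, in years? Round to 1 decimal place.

Doubling time t_d = ln(2)/r = 0.6931/0.35 = 1.9804.

2.0 years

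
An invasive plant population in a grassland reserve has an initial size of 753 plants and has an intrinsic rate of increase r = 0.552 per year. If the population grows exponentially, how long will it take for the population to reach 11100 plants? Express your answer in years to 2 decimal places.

4.87 years

Set N₀·e^(rt) = 11100: e^(0.552·t) = 11100/753 = 14.741.
0.552·t = ln(14.741) = 2.6906, so t = 2.6906/0.552 = 4.8743.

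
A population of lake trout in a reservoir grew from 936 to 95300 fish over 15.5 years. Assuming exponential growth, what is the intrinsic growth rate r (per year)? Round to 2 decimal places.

0.30 per year

From N(t) = N₀·e^(rt): e^(r·15.5) = 95300/936 = 101.82.
r·15.5 = ln(101.82) = 4.6232, so r = 4.6232/15.5 = 0.29827.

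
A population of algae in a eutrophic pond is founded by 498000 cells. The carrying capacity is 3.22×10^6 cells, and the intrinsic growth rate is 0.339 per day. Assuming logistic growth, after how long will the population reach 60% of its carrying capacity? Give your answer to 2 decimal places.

A = (K − N₀)/N₀ = (3.22×10^6 − 498000)/498000 = 5.4659.
Solve 3.22×10^6/(1 + 5.4659·e^(−0.339t)) = 1.932×10^6: 1 + 5.4659·e^(−0.339t) = 1.6667, so e^(−0.339t) = 0.121969.
−0.339·t = ln(0.121969) = -2.104, so t = 2.104/0.339 = 6.2065.

6.21 days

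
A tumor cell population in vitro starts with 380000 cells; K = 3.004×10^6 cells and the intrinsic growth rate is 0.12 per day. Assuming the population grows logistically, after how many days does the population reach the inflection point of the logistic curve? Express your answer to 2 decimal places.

Logistic growth is fastest at N = K/2 = 1.502×10^6.
A = (K − N₀)/N₀ = 6.9053. Set K/(1 + A·e^(−rt)) = K/2 → A·e^(−rt) = 1.
e^(−0.12t) = 1/6.9053 = 0.144817, so t = ln(6.9053)/0.12 = 1.9323/0.12 = 16.102.

16.10 days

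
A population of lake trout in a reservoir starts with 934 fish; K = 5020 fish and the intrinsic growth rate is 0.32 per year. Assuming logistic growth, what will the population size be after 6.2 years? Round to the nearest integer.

3134 fish

A = (K − N₀)/N₀ = (5020 − 934)/934 = 4.3747.
N(t) = K/(1 + A·e^(−rt)) = 5020/(1 + 4.3747×e^(−0.32×6.2)).
e^(−1.984) = 0.13752; denominator = 1 + 4.3747×0.13752 = 1.6016.
N = 5020/1.6016 = 3134.36.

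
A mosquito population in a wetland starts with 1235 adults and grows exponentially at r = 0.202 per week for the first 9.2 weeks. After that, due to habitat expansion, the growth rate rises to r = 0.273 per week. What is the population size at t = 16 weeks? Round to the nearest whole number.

50697 adults

Phase 1: N(9.2) = 1235·e^(0.202×9.2) = 1235·e^1.858 = 7920.63.
Phase 2 runs for 16 − 9.2 = 6.8 weeks at r = 0.273.
N(16) = 7920.63·e^(0.273×6.8) = 7920.63·e^1.856 = 50697.2.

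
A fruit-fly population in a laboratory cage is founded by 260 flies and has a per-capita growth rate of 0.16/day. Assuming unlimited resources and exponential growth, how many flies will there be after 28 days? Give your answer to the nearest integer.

22941 flies

N(t) = N₀·e^(rt) = 260 × e^(0.16×28) = 260 × e^4.48.
e^4.48 ≈ 88.235, so N ≈ 260 × 88.235 = 22941.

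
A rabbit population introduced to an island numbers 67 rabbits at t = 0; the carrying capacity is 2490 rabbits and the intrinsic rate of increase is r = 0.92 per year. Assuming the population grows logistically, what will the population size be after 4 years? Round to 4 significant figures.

1302 rabbits

A = (K − N₀)/N₀ = (2490 − 67)/67 = 36.164.
N(t) = K/(1 + A·e^(−rt)) = 2490/(1 + 36.164×e^(−0.92×4)).
e^(−3.68) = 0.025223; denominator = 1 + 36.164×0.025223 = 1.9122.
N = 2490/1.9122 = 1302.19.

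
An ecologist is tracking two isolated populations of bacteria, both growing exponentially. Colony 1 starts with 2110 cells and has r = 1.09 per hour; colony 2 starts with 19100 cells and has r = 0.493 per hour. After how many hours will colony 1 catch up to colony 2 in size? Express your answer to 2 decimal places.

Set 2110·e^(1.09t) = 19100·e^(0.493t).
e^((1.09 − 0.493)t) = 19100/2110 → e^(0.597·t) = 9.0521.
0.597·t = ln(9.0521) = 2.203, so t = 2.203/0.597 = 3.6901.

3.69 hours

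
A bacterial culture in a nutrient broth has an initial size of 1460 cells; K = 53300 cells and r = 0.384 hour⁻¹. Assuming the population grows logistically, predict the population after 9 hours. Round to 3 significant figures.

25100 cells

A = (K − N₀)/N₀ = (53300 − 1460)/1460 = 35.507.
N(t) = K/(1 + A·e^(−rt)) = 53300/(1 + 35.507×e^(−0.384×9)).
e^(−3.456) = 0.031556; denominator = 1 + 35.507×0.031556 = 2.1204.
N = 53300/2.1204 = 25136.2.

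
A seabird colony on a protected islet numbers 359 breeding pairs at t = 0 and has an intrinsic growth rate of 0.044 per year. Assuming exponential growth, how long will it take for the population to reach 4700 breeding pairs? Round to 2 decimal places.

58.45 years

Set N₀·e^(rt) = 4700: e^(0.044·t) = 4700/359 = 13.092.
0.044·t = ln(13.092) = 2.572, so t = 2.572/0.044 = 58.454.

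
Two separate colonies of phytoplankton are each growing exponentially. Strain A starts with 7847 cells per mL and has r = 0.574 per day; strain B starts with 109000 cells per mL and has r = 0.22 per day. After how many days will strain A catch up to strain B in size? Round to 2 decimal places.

7.43 days

Set 7847·e^(0.574t) = 109000·e^(0.22t).
e^((0.574 − 0.22)t) = 109000/7847 → e^(0.354·t) = 13.891.
0.354·t = ln(13.891) = 2.6312, so t = 2.6312/0.354 = 7.4328.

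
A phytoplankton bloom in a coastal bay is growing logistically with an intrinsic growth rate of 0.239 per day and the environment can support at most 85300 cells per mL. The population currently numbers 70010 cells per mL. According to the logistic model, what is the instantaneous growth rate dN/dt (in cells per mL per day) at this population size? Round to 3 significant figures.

3000 cells per mL per day

dN/dt = rN(1 − N/K) = 0.239 × 70010 × (1 − 70010/85300).
1 − 70010/85300 = 0.17925; dN/dt = 0.239 × 70010 × 0.17925 = 2999.3.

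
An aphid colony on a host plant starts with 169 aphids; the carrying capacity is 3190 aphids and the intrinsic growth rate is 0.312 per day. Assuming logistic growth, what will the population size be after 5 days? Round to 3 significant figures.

671 aphids

A = (K − N₀)/N₀ = (3190 − 169)/169 = 17.876.
N(t) = K/(1 + A·e^(−rt)) = 3190/(1 + 17.876×e^(−0.312×5)).
e^(−1.56) = 0.21014; denominator = 1 + 17.876×0.21014 = 4.7563.
N = 3190/4.7563 = 670.684.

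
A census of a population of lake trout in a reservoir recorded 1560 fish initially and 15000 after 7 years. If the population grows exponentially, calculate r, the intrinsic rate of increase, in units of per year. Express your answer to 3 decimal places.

0.323 per year

From N(t) = N₀·e^(rt): e^(r·7) = 15000/1560 = 9.6154.
r·7 = ln(9.6154) = 2.2634, so r = 2.2634/7 = 0.32334.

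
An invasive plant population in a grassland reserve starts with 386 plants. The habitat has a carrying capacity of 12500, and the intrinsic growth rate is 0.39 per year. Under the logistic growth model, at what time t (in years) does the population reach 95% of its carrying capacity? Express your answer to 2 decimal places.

16.39 years

A = (K − N₀)/N₀ = (12500 − 386)/386 = 31.383.
Solve 12500/(1 + 31.383·e^(−0.39t)) = 11875: 1 + 31.383·e^(−0.39t) = 1.0526, so e^(−0.39t) = 0.00167705.
−0.39·t = ln(0.00167705) = -6.3907, so t = 6.3907/0.39 = 16.386.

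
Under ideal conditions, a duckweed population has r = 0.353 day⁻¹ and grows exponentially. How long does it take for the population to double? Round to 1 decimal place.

Doubling time t_d = ln(2)/r = 0.6931/0.353 = 1.9636.

2.0 days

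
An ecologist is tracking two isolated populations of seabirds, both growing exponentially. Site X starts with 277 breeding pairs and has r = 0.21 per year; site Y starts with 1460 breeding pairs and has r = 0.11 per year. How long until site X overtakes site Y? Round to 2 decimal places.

Set 277·e^(0.21t) = 1460·e^(0.11t).
e^((0.21 − 0.11)t) = 1460/277 → e^(0.1·t) = 5.2708.
0.1·t = ln(5.2708) = 1.6622, so t = 1.6622/0.1 = 16.622.

16.62 years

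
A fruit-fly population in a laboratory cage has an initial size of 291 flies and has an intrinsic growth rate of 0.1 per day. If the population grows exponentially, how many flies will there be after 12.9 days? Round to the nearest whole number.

1057 flies

N(t) = N₀·e^(rt) = 291 × e^(0.1×12.9) = 291 × e^1.29.
e^1.29 ≈ 3.6328, so N ≈ 291 × 3.6328 = 1057.14.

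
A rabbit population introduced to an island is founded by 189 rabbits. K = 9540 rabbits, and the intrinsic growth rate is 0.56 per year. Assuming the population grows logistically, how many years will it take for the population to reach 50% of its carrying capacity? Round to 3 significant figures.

6.97 years

A = (K − N₀)/N₀ = (9540 − 189)/189 = 49.476.
Solve 9540/(1 + 49.476·e^(−0.56t)) = 4770: 1 + 49.476·e^(−0.56t) = 2, so e^(−0.56t) = 0.0202117.
−0.56·t = ln(0.0202117) = -3.9015, so t = 3.9015/0.56 = 6.9669.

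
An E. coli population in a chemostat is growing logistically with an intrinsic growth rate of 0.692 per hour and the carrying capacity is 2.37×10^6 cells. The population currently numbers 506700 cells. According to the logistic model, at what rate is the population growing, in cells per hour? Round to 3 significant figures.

276000 cells per hour

dN/dt = rN(1 − N/K) = 0.692 × 506700 × (1 − 506700/2.37×10^6).
1 − 506700/2.37×10^6 = 0.7862; dN/dt = 0.692 × 506700 × 0.7862 = 2.75671×10^5.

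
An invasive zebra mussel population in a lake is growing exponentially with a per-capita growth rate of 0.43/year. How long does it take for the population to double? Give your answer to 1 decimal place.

Doubling time t_d = ln(2)/r = 0.6931/0.43 = 1.612.

1.6 years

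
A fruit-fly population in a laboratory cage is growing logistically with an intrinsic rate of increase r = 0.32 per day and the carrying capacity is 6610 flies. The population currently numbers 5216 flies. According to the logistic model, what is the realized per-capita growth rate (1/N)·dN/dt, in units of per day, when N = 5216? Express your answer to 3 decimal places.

0.067 per day

(1/N)·dN/dt = r(1 − N/K) = 0.32 × (1 − 5216/6610).
= 0.32 × 0.21089 = 0.067486.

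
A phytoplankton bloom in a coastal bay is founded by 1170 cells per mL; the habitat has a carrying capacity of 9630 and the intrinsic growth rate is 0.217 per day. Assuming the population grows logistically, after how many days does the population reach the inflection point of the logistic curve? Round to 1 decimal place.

Logistic growth is fastest at N = K/2 = 4815.
A = (K − N₀)/N₀ = 7.2308. Set K/(1 + A·e^(−rt)) = K/2 → A·e^(−rt) = 1.
e^(−0.217t) = 1/7.2308 = 0.138298, so t = ln(7.2308)/0.217 = 1.9783/0.217 = 9.1168.

9.1 days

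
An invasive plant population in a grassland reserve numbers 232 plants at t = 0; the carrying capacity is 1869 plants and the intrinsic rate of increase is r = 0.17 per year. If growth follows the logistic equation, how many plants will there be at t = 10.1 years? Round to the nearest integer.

824 plants

A = (K − N₀)/N₀ = (1869 − 232)/232 = 7.056.
N(t) = K/(1 + A·e^(−rt)) = 1869/(1 + 7.056×e^(−0.17×10.1)).
e^(−1.717) = 0.1796; denominator = 1 + 7.056×0.1796 = 2.2673.
N = 1869/2.2673 = 824.331.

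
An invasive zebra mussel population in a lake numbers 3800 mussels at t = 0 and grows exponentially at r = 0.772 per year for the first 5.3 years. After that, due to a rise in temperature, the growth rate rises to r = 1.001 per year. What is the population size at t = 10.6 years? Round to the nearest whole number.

45793666 mussels

Phase 1: N(5.3) = 3800·e^(0.772×5.3) = 3800·e^4.092 = 227375.
Phase 2 runs for 10.6 − 5.3 = 5.3 years at r = 1.001.
N(10.6) = 227375·e^(1.001×5.3) = 227375·e^5.305 = 4.579367×10^7.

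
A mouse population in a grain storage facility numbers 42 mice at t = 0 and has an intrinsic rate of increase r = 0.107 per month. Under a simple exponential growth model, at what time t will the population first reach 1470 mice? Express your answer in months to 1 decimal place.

33.2 months

Set N₀·e^(rt) = 1470: e^(0.107·t) = 1470/42 = 35.
0.107·t = ln(35) = 3.5553, so t = 3.5553/0.107 = 33.228.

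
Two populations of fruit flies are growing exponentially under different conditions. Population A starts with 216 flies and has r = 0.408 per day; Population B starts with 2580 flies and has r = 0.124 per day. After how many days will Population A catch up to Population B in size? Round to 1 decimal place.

Set 216·e^(0.408t) = 2580·e^(0.124t).
e^((0.408 − 0.124)t) = 2580/216 → e^(0.284·t) = 11.944.
0.284·t = ln(11.944) = 2.4803, so t = 2.4803/0.284 = 8.7333.

8.7 days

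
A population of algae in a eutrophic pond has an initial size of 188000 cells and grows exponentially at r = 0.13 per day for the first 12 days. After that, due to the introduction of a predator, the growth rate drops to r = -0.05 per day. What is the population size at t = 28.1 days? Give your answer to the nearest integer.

Phase 1: N(12) = 188000·e^(0.13×12) = 188000·e^1.56 = 894658.
Phase 2 runs for 28.1 − 12 = 16.1 days at r = -0.05.
N(28.1) = 894658·e^(-0.05×16.1) = 894658·e^-0.805 = 399991.

399991 cells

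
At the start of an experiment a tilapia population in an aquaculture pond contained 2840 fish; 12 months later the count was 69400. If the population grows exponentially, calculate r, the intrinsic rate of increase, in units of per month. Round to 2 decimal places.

0.27 per month

From N(t) = N₀·e^(rt): e^(r·12) = 69400/2840 = 24.437.
r·12 = ln(24.437) = 3.1961, so r = 3.1961/12 = 0.26634.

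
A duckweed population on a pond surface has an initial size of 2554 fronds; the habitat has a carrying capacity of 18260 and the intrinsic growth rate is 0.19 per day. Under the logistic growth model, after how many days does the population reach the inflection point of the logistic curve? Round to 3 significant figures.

Logistic growth is fastest at N = K/2 = 9130.
A = (K − N₀)/N₀ = 6.1496. Set K/(1 + A·e^(−rt)) = K/2 → A·e^(−rt) = 1.
e^(−0.19t) = 1/6.1496 = 0.162613, so t = ln(6.1496)/0.19 = 1.8164/0.19 = 9.5599.

9.56 days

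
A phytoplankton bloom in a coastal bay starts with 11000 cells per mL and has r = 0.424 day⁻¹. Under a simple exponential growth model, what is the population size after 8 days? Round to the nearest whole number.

N(t) = N₀·e^(rt) = 11000 × e^(0.424×8) = 11000 × e^3.392.
e^3.392 ≈ 29.725, so N ≈ 11000 × 29.725 = 326979.

326979 cells per mL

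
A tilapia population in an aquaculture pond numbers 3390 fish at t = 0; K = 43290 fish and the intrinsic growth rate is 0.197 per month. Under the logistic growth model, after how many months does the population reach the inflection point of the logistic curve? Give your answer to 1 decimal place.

12.5 months

Logistic growth is fastest at N = K/2 = 21645.
A = (K − N₀)/N₀ = 11.77. Set K/(1 + A·e^(−rt)) = K/2 → A·e^(−rt) = 1.
e^(−0.197t) = 1/11.77 = 0.0849624, so t = ln(11.77)/0.197 = 2.4655/0.197 = 12.515.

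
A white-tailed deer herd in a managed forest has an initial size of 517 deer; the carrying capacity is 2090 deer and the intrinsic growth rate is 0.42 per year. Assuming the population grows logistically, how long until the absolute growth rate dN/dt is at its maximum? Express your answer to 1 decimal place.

2.6 years

Logistic growth is fastest at N = K/2 = 1045.
A = (K − N₀)/N₀ = 3.0426. Set K/(1 + A·e^(−rt)) = K/2 → A·e^(−rt) = 1.
e^(−0.42t) = 1/3.0426 = 0.328671, so t = ln(3.0426)/0.42 = 1.1127/0.42 = 2.6493.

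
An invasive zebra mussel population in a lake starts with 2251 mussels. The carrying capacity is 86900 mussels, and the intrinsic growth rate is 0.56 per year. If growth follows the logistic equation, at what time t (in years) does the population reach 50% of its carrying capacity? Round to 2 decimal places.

6.48 years

A = (K − N₀)/N₀ = (86900 − 2251)/2251 = 37.605.
Solve 86900/(1 + 37.605·e^(−0.56t)) = 43450: 1 + 37.605·e^(−0.56t) = 2, so e^(−0.56t) = 0.0265922.
−0.56·t = ln(0.0265922) = -3.6271, so t = 3.6271/0.56 = 6.477.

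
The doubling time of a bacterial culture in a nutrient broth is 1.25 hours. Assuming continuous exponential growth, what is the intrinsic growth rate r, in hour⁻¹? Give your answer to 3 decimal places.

0.555 per hour

r = ln(2)/t_d = 0.6931/1.25 = 0.55452.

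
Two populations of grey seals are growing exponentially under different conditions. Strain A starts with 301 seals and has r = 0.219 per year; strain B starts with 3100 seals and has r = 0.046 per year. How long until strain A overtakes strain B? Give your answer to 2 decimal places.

Set 301·e^(0.219t) = 3100·e^(0.046t).
e^((0.219 − 0.046)t) = 3100/301 → e^(0.173·t) = 10.299.
0.173·t = ln(10.299) = 2.332, so t = 2.332/0.173 = 13.48.

13.48 years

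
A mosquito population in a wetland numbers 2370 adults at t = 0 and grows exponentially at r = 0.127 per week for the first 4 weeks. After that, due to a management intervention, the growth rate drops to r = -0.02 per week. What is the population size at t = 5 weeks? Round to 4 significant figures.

Phase 1: N(4) = 2370·e^(0.127×4) = 2370·e^0.508 = 3938.85.
Phase 2 runs for 5 − 4 = 1 weeks at r = -0.02.
N(5) = 3938.85·e^(-0.02×1) = 3938.85·e^-0.02 = 3860.86.

3861 adults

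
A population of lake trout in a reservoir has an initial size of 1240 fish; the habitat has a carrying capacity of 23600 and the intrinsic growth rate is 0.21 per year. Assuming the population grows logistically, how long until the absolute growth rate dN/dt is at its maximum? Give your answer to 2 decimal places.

13.77 years

Logistic growth is fastest at N = K/2 = 11800.
A = (K − N₀)/N₀ = 18.032. Set K/(1 + A·e^(−rt)) = K/2 → A·e^(−rt) = 1.
e^(−0.21t) = 1/18.032 = 0.0554562, so t = ln(18.032)/0.21 = 2.8922/0.21 = 13.772.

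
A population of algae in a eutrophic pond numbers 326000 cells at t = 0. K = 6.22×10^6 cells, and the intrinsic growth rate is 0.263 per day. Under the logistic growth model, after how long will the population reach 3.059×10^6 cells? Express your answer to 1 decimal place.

10.9 days

A = (K − N₀)/N₀ = (6.22×10^6 − 326000)/326000 = 18.08.
Solve 6.22×10^6/(1 + 18.08·e^(−0.263t)) = 3.059×10^6: 1 + 18.08·e^(−0.263t) = 2.0333, so e^(−0.263t) = 0.0571548.
−0.263·t = ln(0.0571548) = -2.862, so t = 2.862/0.263 = 10.882.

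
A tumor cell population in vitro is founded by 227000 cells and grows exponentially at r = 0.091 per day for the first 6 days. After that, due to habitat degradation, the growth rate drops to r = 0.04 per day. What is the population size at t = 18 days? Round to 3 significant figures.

Phase 1: N(6) = 227000·e^(0.091×6) = 227000·e^0.546 = 391878.
Phase 2 runs for 18 − 6 = 12 days at r = 0.04.
N(18) = 391878·e^(0.04×12) = 391878·e^0.48 = 633304.

633000 cells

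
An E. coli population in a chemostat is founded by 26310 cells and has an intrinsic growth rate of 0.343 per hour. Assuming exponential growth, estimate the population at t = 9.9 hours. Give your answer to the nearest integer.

N(t) = N₀·e^(rt) = 26310 × e^(0.343×9.9) = 26310 × e^3.396.
e^3.396 ≈ 29.836, so N ≈ 26310 × 29.836 = 784973.

784973 cells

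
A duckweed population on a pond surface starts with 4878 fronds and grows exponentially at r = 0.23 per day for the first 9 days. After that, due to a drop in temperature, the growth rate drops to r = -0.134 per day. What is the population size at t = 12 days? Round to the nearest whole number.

Phase 1: N(9) = 4878·e^(0.23×9) = 4878·e^2.07 = 38657.3.
Phase 2 runs for 12 − 9 = 3 days at r = -0.134.
N(12) = 38657.3·e^(-0.134×3) = 38657.3·e^-0.402 = 25861.

25861 fronds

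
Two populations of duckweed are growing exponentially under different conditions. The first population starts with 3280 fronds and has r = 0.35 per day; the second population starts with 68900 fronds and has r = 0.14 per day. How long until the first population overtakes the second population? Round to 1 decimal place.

14.5 days

Set 3280·e^(0.35t) = 68900·e^(0.14t).
e^((0.35 − 0.14)t) = 68900/3280 → e^(0.21·t) = 21.006.
0.21·t = ln(21.006) = 3.0448, so t = 3.0448/0.21 = 14.499.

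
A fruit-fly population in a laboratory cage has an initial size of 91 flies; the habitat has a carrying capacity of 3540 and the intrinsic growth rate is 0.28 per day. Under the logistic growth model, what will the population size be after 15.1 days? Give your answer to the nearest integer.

A = (K − N₀)/N₀ = (3540 − 91)/91 = 37.901.
N(t) = K/(1 + A·e^(−rt)) = 3540/(1 + 37.901×e^(−0.28×15.1)).
e^(−4.228) = 0.014582; denominator = 1 + 37.901×0.014582 = 1.5527.
N = 3540/1.5527 = 2279.96.

2280 flies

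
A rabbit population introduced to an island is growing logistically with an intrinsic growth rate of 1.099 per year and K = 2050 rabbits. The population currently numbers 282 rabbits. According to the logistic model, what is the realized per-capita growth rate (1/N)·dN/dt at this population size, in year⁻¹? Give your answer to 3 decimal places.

(1/N)·dN/dt = r(1 − N/K) = 1.099 × (1 − 282/2050).
= 1.099 × 0.86244 = 0.94782.

0.948 per year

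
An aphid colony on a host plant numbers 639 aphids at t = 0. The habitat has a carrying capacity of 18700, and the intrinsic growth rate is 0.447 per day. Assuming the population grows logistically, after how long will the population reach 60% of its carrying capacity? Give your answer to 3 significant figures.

A = (K − N₀)/N₀ = (18700 − 639)/639 = 28.264.
Solve 18700/(1 + 28.264·e^(−0.447t)) = 11220: 1 + 28.264·e^(−0.447t) = 1.6667, so e^(−0.447t) = 0.0235867.
−0.447·t = ln(0.0235867) = -3.7471, so t = 3.7471/0.447 = 8.3827.

8.38 days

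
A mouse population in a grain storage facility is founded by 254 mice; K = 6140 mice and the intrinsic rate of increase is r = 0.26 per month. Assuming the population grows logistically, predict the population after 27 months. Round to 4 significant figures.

A = (K − N₀)/N₀ = (6140 − 254)/254 = 23.173.
N(t) = K/(1 + A·e^(−rt)) = 6140/(1 + 23.173×e^(−0.26×27)).
e^(−7.02) = 0.00089383; denominator = 1 + 23.173×0.00089383 = 1.0207.
N = 6140/1.0207 = 6015.4.

6015 mice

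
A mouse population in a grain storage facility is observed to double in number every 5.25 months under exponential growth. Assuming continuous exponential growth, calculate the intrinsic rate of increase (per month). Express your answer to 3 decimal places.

r = ln(2)/t_d = 0.6931/5.25 = 0.13203.

0.132 per month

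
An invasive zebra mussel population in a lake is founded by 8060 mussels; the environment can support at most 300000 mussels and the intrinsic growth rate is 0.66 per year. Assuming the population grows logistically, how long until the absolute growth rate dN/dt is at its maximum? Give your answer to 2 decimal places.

5.44 years

Logistic growth is fastest at N = K/2 = 150000.
A = (K − N₀)/N₀ = 36.221. Set K/(1 + A·e^(−rt)) = K/2 → A·e^(−rt) = 1.
e^(−0.66t) = 1/36.221 = 0.0276084, so t = ln(36.221)/0.66 = 3.5896/0.66 = 5.4388.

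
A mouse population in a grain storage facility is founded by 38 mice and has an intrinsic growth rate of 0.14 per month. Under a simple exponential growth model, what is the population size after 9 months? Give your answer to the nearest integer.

134 mice

N(t) = N₀·e^(rt) = 38 × e^(0.14×9) = 38 × e^1.26.
e^1.26 ≈ 3.5254, so N ≈ 38 × 3.5254 = 133.966.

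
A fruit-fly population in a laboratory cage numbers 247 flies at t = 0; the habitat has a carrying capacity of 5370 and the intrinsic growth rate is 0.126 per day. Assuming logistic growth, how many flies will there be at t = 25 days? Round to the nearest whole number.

A = (K − N₀)/N₀ = (5370 − 247)/247 = 20.741.
N(t) = K/(1 + A·e^(−rt)) = 5370/(1 + 20.741×e^(−0.126×25)).
e^(−3.15) = 0.042852; denominator = 1 + 20.741×0.042852 = 1.8888.
N = 5370/1.8888 = 2843.09.

2843 flies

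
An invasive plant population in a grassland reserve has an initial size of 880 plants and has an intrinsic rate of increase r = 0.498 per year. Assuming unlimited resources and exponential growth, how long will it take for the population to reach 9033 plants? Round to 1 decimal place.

4.7 years

Set N₀·e^(rt) = 9033: e^(0.498·t) = 9033/880 = 10.265.
0.498·t = ln(10.265) = 2.3287, so t = 2.3287/0.498 = 4.6761.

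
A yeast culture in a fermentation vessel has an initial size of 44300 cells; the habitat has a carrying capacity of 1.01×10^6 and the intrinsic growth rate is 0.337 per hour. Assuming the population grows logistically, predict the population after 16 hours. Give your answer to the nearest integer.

918810 cells

A = (K − N₀)/N₀ = (1.01×10^6 − 44300)/44300 = 21.799.
N(t) = K/(1 + A·e^(−rt)) = 1.01×10^6/(1 + 21.799×e^(−0.337×16)).
e^(−5.392) = 0.0045529; denominator = 1 + 21.799×0.0045529 = 1.0992.
N = 1.01×10^6/1.0992 = 918810.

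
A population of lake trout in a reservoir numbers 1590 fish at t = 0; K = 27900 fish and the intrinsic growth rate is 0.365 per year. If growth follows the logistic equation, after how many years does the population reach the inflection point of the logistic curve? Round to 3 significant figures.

Logistic growth is fastest at N = K/2 = 13950.
A = (K − N₀)/N₀ = 16.547. Set K/(1 + A·e^(−rt)) = K/2 → A·e^(−rt) = 1.
e^(−0.365t) = 1/16.547 = 0.0604333, so t = ln(16.547)/0.365 = 2.8062/0.365 = 7.6883.

7.69 years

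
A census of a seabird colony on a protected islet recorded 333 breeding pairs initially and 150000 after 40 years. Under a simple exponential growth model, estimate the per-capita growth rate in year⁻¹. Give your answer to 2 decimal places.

0.15 per year

From N(t) = N₀·e^(rt): e^(r·40) = 150000/333 = 450.45.
r·40 = ln(450.45) = 6.1102, so r = 6.1102/40 = 0.15276.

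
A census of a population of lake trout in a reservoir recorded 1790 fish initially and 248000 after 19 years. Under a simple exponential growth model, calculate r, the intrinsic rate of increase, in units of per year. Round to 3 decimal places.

From N(t) = N₀·e^(rt): e^(r·19) = 248000/1790 = 138.55.
r·19 = ln(138.55) = 4.9312, so r = 4.9312/19 = 0.25954.

0.260 per year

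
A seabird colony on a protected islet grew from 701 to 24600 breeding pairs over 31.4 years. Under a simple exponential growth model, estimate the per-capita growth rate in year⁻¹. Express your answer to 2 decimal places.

0.11 per year

From N(t) = N₀·e^(rt): e^(r·31.4) = 24600/701 = 35.093.
r·31.4 = ln(35.093) = 3.558, so r = 3.558/31.4 = 0.11331.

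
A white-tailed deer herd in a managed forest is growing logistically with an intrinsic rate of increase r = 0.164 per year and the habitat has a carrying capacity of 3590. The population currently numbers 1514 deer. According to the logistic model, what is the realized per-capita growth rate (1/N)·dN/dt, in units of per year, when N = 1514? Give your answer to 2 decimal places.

(1/N)·dN/dt = r(1 − N/K) = 0.164 × (1 − 1514/3590).
= 0.164 × 0.57827 = 0.094837.

0.09 per year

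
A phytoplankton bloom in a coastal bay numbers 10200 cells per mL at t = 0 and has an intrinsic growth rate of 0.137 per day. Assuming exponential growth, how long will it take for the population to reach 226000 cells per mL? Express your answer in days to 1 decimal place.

Set N₀·e^(rt) = 226000: e^(0.137·t) = 226000/10200 = 22.157.
0.137·t = ln(22.157) = 3.0981, so t = 3.0981/0.137 = 22.614.

22.6 days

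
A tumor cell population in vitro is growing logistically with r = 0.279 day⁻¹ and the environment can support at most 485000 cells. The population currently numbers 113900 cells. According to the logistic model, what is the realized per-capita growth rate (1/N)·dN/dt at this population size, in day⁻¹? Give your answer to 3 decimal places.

0.213 per day

(1/N)·dN/dt = r(1 − N/K) = 0.279 × (1 − 113900/485000).
= 0.279 × 0.76515 = 0.21348.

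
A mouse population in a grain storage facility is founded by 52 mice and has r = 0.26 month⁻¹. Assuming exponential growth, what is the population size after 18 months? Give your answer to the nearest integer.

5604 mice

N(t) = N₀·e^(rt) = 52 × e^(0.26×18) = 52 × e^4.68.
e^4.68 ≈ 107.77, so N ≈ 52 × 107.77 = 5604.04.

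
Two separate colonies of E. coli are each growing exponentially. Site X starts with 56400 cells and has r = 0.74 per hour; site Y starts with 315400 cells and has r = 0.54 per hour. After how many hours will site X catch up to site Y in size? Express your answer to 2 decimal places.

Set 56400·e^(0.74t) = 315400·e^(0.54t).
e^((0.74 − 0.54)t) = 315400/56400 → e^(0.2·t) = 5.5922.
0.2·t = ln(5.5922) = 1.7214, so t = 1.7214/0.2 = 8.6069.

8.61 hours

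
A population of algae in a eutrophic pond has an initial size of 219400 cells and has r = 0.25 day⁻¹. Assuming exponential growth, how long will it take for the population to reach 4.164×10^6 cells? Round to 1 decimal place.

11.8 days

Set N₀·e^(rt) = 4.164×10^6: e^(0.25·t) = 4.164×10^6/219400 = 18.979.
0.25·t = ln(18.979) = 2.9433, so t = 2.9433/0.25 = 11.773.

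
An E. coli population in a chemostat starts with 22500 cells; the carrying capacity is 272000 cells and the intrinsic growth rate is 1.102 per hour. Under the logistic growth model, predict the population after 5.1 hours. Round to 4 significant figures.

261500 cells

A = (K − N₀)/N₀ = (272000 − 22500)/22500 = 11.089.
N(t) = K/(1 + A·e^(−rt)) = 272000/(1 + 11.089×e^(−1.102×5.1)).
e^(−5.62) = 0.0036239; denominator = 1 + 11.089×0.0036239 = 1.0402.
N = 272000/1.0402 = 261492.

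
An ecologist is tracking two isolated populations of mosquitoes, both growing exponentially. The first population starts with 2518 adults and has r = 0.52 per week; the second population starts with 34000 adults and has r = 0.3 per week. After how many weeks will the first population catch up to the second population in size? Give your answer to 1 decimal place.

11.8 weeks

Set 2518·e^(0.52t) = 34000·e^(0.3t).
e^((0.52 − 0.3)t) = 34000/2518 → e^(0.22·t) = 13.503.
0.22·t = ln(13.503) = 2.6029, so t = 2.6029/0.22 = 11.831.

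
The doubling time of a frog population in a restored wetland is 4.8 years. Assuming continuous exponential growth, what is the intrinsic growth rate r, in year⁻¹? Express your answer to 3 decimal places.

0.144 per year

r = ln(2)/t_d = 0.6931/4.8 = 0.14441.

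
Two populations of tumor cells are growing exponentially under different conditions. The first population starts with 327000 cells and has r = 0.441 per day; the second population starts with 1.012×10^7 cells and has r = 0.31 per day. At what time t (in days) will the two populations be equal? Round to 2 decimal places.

26.20 days

Set 327000·e^(0.441t) = 1.012×10^7·e^(0.31t).
e^((0.441 − 0.31)t) = 1.012×10^7/327000 → e^(0.131·t) = 30.948.
0.131·t = ln(30.948) = 3.4323, so t = 3.4323/0.131 = 26.201.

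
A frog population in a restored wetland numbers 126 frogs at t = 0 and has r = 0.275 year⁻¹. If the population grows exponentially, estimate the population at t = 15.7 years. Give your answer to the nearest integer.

N(t) = N₀·e^(rt) = 126 × e^(0.275×15.7) = 126 × e^4.317.
e^4.317 ≈ 75.001, so N ≈ 126 × 75.001 = 9450.11.

9450 frogs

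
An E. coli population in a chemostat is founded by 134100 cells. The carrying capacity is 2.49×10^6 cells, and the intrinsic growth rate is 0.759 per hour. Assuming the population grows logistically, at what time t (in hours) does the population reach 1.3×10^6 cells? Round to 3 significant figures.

3.89 hours

A = (K − N₀)/N₀ = (2.49×10^6 − 134100)/134100 = 17.568.
Solve 2.49×10^6/(1 + 17.568·e^(−0.759t)) = 1.3×10^6: 1 + 17.568·e^(−0.759t) = 1.9154, so e^(−0.759t) = 0.0521045.
−0.759·t = ln(0.0521045) = -2.9545, so t = 2.9545/0.759 = 3.8926.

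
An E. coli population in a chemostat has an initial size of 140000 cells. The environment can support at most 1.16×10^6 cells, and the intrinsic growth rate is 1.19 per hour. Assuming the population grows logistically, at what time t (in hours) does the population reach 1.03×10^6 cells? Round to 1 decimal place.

3.4 hours

A = (K − N₀)/N₀ = (1.16×10^6 − 140000)/140000 = 7.2857.
Solve 1.16×10^6/(1 + 7.2857·e^(−1.19t)) = 1.03×10^6: 1 + 7.2857·e^(−1.19t) = 1.1262, so e^(−1.19t) = 0.0173234.
−1.19·t = ln(0.0173234) = -4.0557, so t = 4.0557/1.19 = 3.4081.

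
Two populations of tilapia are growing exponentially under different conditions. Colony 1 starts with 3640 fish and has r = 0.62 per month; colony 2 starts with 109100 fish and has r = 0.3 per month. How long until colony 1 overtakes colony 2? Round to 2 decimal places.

10.63 months

Set 3640·e^(0.62t) = 109100·e^(0.3t).
e^((0.62 − 0.3)t) = 109100/3640 → e^(0.32·t) = 29.973.
0.32·t = ln(29.973) = 3.4003, so t = 3.4003/0.32 = 10.626.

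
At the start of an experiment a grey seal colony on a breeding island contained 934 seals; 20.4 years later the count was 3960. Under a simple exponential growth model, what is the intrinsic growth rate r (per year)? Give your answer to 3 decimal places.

From N(t) = N₀·e^(rt): e^(r·20.4) = 3960/934 = 4.2398.
r·20.4 = ln(4.2398) = 1.4445, so r = 1.4445/20.4 = 0.07081.

0.071 per year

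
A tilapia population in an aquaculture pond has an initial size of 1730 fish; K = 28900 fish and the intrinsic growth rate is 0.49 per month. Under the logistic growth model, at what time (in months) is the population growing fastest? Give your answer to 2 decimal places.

5.62 months

Logistic growth is fastest at N = K/2 = 14450.
A = (K − N₀)/N₀ = 15.705. Set K/(1 + A·e^(−rt)) = K/2 → A·e^(−rt) = 1.
e^(−0.49t) = 1/15.705 = 0.0636732, so t = ln(15.705)/0.49 = 2.754/0.49 = 5.6204.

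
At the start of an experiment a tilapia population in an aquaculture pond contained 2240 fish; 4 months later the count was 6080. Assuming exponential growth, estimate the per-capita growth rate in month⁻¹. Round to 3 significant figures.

0.250 per month

From N(t) = N₀·e^(rt): e^(r·4) = 6080/2240 = 2.7143.
r·4 = ln(2.7143) = 0.99853, so r = 0.99853/4 = 0.24963.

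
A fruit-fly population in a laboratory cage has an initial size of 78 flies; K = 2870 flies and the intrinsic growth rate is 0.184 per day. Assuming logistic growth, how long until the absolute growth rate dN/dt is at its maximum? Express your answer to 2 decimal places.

19.44 days

Logistic growth is fastest at N = K/2 = 1435.
A = (K − N₀)/N₀ = 35.795. Set K/(1 + A·e^(−rt)) = K/2 → A·e^(−rt) = 1.
e^(−0.184t) = 1/35.795 = 0.027937, so t = ln(35.795)/0.184 = 3.5778/0.184 = 19.445.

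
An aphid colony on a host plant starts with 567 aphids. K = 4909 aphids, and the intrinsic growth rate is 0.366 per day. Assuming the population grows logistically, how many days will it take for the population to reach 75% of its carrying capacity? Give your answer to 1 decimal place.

8.6 days

A = (K − N₀)/N₀ = (4909 − 567)/567 = 7.6578.
Solve 4909/(1 + 7.6578·e^(−0.366t)) = 3681.75: 1 + 7.6578·e^(−0.366t) = 1.3333, so e^(−0.366t) = 0.0435283.
−0.366·t = ln(0.0435283) = -3.1343, so t = 3.1343/0.366 = 8.5638.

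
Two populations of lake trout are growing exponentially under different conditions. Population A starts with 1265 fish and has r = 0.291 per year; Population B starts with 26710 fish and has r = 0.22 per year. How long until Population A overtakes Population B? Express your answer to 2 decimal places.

42.96 years

Set 1265·e^(0.291t) = 26710·e^(0.22t).
e^((0.291 − 0.22)t) = 26710/1265 → e^(0.071·t) = 21.115.
0.071·t = ln(21.115) = 3.05, so t = 3.05/0.071 = 42.957.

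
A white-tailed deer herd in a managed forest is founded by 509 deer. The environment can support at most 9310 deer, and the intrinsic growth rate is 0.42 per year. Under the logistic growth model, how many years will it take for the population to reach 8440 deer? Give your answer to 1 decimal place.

A = (K − N₀)/N₀ = (9310 − 509)/509 = 17.291.
Solve 9310/(1 + 17.291·e^(−0.42t)) = 8440: 1 + 17.291·e^(−0.42t) = 1.1031, so e^(−0.42t) = 0.0059616.
−0.42·t = ln(0.0059616) = -5.1224, so t = 5.1224/0.42 = 12.196.

12.2 years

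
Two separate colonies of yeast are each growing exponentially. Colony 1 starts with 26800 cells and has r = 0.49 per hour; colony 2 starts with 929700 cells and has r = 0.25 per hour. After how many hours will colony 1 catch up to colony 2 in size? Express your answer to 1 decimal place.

14.8 hours

Set 26800·e^(0.49t) = 929700·e^(0.25t).
e^((0.49 − 0.25)t) = 929700/26800 → e^(0.24·t) = 34.69.
0.24·t = ln(34.69) = 3.5465, so t = 3.5465/0.24 = 14.777.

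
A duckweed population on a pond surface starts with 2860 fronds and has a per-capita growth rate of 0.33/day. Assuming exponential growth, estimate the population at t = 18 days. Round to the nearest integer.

N(t) = N₀·e^(rt) = 2860 × e^(0.33×18) = 2860 × e^5.94.
e^5.94 ≈ 379.93, so N ≈ 2860 × 379.93 = 1.086614×10^6.

1086614 fronds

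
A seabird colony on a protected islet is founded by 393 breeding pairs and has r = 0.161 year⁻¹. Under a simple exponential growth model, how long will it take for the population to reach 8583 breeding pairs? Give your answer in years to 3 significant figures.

19.2 years

Set N₀·e^(rt) = 8583: e^(0.161·t) = 8583/393 = 21.84.
0.161·t = ln(21.84) = 3.0837, so t = 3.0837/0.161 = 19.154.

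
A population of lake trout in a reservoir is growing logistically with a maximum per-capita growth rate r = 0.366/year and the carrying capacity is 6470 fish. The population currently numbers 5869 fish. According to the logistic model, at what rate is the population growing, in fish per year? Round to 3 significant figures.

200 fish per year

dN/dt = rN(1 − N/K) = 0.366 × 5869 × (1 − 5869/6470).
1 − 5869/6470 = 0.09289; dN/dt = 0.366 × 5869 × 0.09289 = 199.53.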